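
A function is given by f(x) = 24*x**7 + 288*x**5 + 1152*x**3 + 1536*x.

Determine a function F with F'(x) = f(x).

f matches the chain-rule pattern g'(h)*h' with inner function h(x) = x**2 + 4; substituting u = h(x) collapses the integral.
Check: d/dx[3*x**8 + 48*x**6 + 288*x**4 + 768*x**2] = 24*x**7 + 288*x**5 + 1152*x**3 + 1536*x = f(x).

An antiderivative is F(x) = 3*x**8 + 48*x**6 + 288*x**4 + 768*x**2.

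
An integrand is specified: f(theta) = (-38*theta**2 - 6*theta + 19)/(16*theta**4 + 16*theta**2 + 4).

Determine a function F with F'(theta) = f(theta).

An antiderivative is F(theta) = (38*theta + 3)/(8*(2*theta**2 + 1)).

A candidate is checked by its d/dtheta: the result must match f(theta).
Check: d/dtheta[(38*theta + 3)/(8*(2*theta**2 + 1))] = (-38*theta**2 - 6*theta + 19)/(16*theta**4 + 16*theta**2 + 4) = f(theta).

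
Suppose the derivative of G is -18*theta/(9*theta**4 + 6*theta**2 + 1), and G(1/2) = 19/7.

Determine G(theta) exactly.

The substitution u = theta**2 + 1/3 works: G'(theta) is exactly (dG/du)*(du/dtheta) for that inner function.
A general antiderivative is 1/(theta**2 + 1/3) + C.
The condition gives C = 19/7 - (12/7) = 1.
So G(theta) = (3*theta**2 + 4)/(3*theta**2 + 1).
Check: d/dtheta[(3*theta**2 + 4)/(3*theta**2 + 1)] = -18*theta/(9*theta**4 + 6*theta**2 + 1) = G'(theta).

G(theta) = (3*theta**2 + 4)/(3*theta**2 + 1)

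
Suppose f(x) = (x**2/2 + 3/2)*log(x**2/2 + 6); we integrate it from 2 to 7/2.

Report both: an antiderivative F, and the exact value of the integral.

Antiderivative: F(x) = (-2*x**3 + 3*x*(x**2 + 9)*log(x**2/2 + 6) + 18*x - 36*sqrt(3)*atan(sqrt(3)*x/6))/18; value = -13*log(8)/3 - 2*sqrt(3)*atan(7*sqrt(3)/12) - 19/8 + sqrt(3)*pi/3 + 595*log(97/8)/48

Recover f(x) by differentiating a candidate F(x); any mismatch rules it out.
F(x) = (-2*x**3 + 3*x*(x**2 + 9)*log(x**2/2 + 6) + 18*x - 36*sqrt(3)*atan(sqrt(3)*x/6))/18 is an antiderivative of f.
Check: d/dx[(-2*x**3 + 3*x*(x**2 + 9)*log(x**2/2 + 6) + 18*x - 36*sqrt(3)*atan(sqrt(3)*x/6))/18] = x**2*log(x**2/2 + 6)/2 + 3*log(x**2/2 + 6)/2, which equals f(x).
F(7/2) = -2*sqrt(3)*atan(7*sqrt(3)/12) - 91/72 + 595*log(97/8)/48; F(2) = -sqrt(3)*pi/3 + 10/9 + 13*log(8)/3.
Integral = F(7/2) - F(2) = -13*log(8)/3 - 2*sqrt(3)*atan(7*sqrt(3)/12) - 19/8 + sqrt(3)*pi/3 + 595*log(97/8)/48.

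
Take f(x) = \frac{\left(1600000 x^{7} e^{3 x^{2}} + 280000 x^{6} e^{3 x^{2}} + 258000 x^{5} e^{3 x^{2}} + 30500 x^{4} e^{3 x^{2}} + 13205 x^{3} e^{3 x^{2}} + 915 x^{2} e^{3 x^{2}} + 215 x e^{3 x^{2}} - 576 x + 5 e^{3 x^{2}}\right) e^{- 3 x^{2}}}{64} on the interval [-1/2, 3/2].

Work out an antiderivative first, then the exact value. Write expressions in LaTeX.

Antiderivative: F(x) = 3125 x^{8} + 625 x^{7} + \frac{5375 x^{6}}{8} + \frac{1525 x^{5}}{16} + \frac{13205 x^{4}}{256} + \frac{305 x^{3}}{64} + \frac{215 x^{2}}{128} + \frac{5 x}{64} + \frac{3 e^{- 3 x^{2}}}{2}; value = - \frac{3}{2 e^{\frac{3}{4}}} + \frac{3}{2 e^{\frac{27}{4}}} + \frac{25448745}{256}

Since d/dx undoes antidifferentiation here, F'(x) = f(x) is required of F(x).
F(x) = 3125 x^{8} + 625 x^{7} + \frac{5375 x^{6}}{8} + \frac{1525 x^{5}}{16} + \frac{13205 x^{4}}{256} + \frac{305 x^{3}}{64} + \frac{215 x^{2}}{128} + \frac{5 x}{64} + \frac{3 e^{- 3 x^{2}}}{2} is an antiderivative of f.
Check: d/dx[3125 x^{8} + 625 x^{7} + \frac{5375 x^{6}}{8} + \frac{1525 x^{5}}{16} + \frac{13205 x^{4}}{256} + \frac{305 x^{3}}{64} + \frac{215 x^{2}}{128} + \frac{5 x}{64} + \frac{3 e^{- 3 x^{2}}}{2}] = \frac{\left(1600000 x^{7} e^{3 x^{2}} + 280000 x^{6} e^{3 x^{2}} + 258000 x^{5} e^{3 x^{2}} + 30500 x^{4} e^{3 x^{2}} + 13205 x^{3} e^{3 x^{2}} + 915 x^{2} e^{3 x^{2}} + 215 x e^{3 x^{2}} - 576 x + 5 e^{3 x^{2}}\right) e^{- 3 x^{2}}}{64} = f(x).
F(3/2) = \frac{3}{2 e^{\frac{27}{4}}} + \frac{407253045}{4096}; F(-1/2) = \frac{3}{2 e^{\frac{3}{4}}} + \frac{73125}{4096}.
Integral = F(3/2) - F(-1/2) = - \frac{3}{2 e^{\frac{3}{4}}} + \frac{3}{2 e^{\frac{27}{4}}} + \frac{25448745}{256}.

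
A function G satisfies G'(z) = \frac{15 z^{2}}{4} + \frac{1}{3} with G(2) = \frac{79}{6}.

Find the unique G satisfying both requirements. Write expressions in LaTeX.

G(z) = \frac{5 z^{3}}{4} + \frac{z}{3} + \frac{5}{2}

Since d/dz undoes antidifferentiation here, G(z) must give back the stated G'(z).
A general antiderivative is \frac{5 z^{3}}{4} + \frac{z}{3} + \frac{3}{2} + C.
The condition gives C = \frac{79}{6} - (\frac{73}{6}) = 1.
So G(z) = \frac{5 z^{3}}{4} + \frac{z}{3} + \frac{5}{2}.
Check: d/dz[\frac{5 z^{3}}{4} + \frac{z}{3} + \frac{5}{2}] = \frac{15 z^{2}}{4} + \frac{1}{3} = G'(z).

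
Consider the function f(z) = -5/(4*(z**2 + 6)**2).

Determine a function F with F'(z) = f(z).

Check any antiderivative F(z) by computing F'(z) and comparing it with f(z).
Check: d/dz[5*(-6*z - sqrt(6)*(z**2 + 6)*atan(sqrt(6)*z/6))/(288*(z**2 + 6))] = -5/(4*z**4 + 48*z**2 + 144), which equals f(z).

An antiderivative is F(z) = 5*(-6*z - sqrt(6)*(z**2 + 6)*atan(sqrt(6)*z/6))/(288*(z**2 + 6)).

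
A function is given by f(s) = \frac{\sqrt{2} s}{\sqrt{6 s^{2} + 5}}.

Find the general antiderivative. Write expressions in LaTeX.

f matches the chain-rule pattern g'(h)*h' with inner function h(s) = 3 s^{2} + \frac{5}{2}; substituting u = h(s) collapses the integral.
Check: d/ds[\frac{\sqrt{3 s^{2} + \frac{5}{2}}}{3}] = \frac{\sqrt{2} s}{\sqrt{6 s^{2} + 5}} = f(s).

F(s) = \frac{\sqrt{3 s^{2} + \frac{5}{2}}}{3} + C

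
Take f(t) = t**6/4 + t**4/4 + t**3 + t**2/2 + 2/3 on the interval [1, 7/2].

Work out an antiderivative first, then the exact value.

The integrand splits into summands that can be handled one at a time.
F(t) = t**7/28 + t**5/20 + t**4/4 + t**3/6 + 2*t/3 is an antiderivative of f.
Check: d/dt[t**7/28 + t**5/20 + t**4/4 + t**3/6 + 2*t/3] = t**6/4 + t**4/4 + t**3 + t**2/2 + 2/3 = f(t).
F(7/2) = 2327339/7680; F(1) = 491/420.
Integral = F(7/2) - F(1) = 3245705/10752.

Antiderivative: F(t) = t**7/28 + t**5/20 + t**4/4 + t**3/6 + 2*t/3; value = 3245705/10752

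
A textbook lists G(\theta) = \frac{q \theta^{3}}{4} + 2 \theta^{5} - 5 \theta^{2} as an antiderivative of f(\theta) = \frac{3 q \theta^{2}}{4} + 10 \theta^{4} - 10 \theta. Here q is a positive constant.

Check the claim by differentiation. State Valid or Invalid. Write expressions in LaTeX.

Valid: G'(\theta) = f(\theta).

d/d\theta[G] = \frac{3 q \theta^{2}}{4} + 10 \theta^{4} - 10 \theta
This equals f(\theta) exactly, so the claim holds.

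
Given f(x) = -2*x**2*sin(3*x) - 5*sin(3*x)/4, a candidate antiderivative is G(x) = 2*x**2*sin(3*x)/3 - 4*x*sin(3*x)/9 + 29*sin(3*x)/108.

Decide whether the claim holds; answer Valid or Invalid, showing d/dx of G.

d/dx[G] = 2*x**2*cos(3*x) + 4*x*sin(3*x)/3 - 4*x*cos(3*x)/3 - 4*sin(3*x)/9 + 29*cos(3*x)/36
d/dx[G] - f(x) = 2*x**2*sin(3*x) + 2*x**2*cos(3*x) + 4*x*sin(3*x)/3 - 4*x*cos(3*x)/3 + 29*sin(3*x)/36 + 29*cos(3*x)/36 != 0.

Invalid: d/dx[G] - f = 2*x**2*sin(3*x) + 2*x**2*cos(3*x) + 4*x*sin(3*x)/3 - 4*x*cos(3*x)/3 + 29*sin(3*x)/36 + 29*cos(3*x)/36, which is not 0.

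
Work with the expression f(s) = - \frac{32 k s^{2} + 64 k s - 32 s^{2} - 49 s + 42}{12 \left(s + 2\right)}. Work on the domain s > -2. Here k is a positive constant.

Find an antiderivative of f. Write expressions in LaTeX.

An antiderivative is F(s) = - \frac{4 k s^{2}}{3} + \frac{4 s^{2}}{3} - \frac{5 s}{4} - \log{\left(s + 2 \right)}.

Any candidate F(s) must reproduce f(s) exactly when differentiated.
Check: d/ds[- \frac{4 k s^{2}}{3} + \frac{4 s^{2}}{3} - \frac{5 s}{4} - \log{\left(s + 2 \right)}] = \frac{- 32 k s^{2} - 64 k s + 32 s^{2} + 49 s - 42}{12 s + 24}, which equals f(s).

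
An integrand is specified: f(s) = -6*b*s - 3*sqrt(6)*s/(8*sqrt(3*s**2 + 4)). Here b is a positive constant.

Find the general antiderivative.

F(s) = (-24*b*s**2 - sqrt(6)*sqrt(3*s**2 + 4))/8 + C

The integrand splits into summands that can be handled one at a time.
Check: d/ds[(-24*b*s**2 - sqrt(6)*sqrt(3*s**2 + 4))/8] = (-48*b*s*sqrt(3*s**2 + 4) - 3*sqrt(6)*s)/(8*sqrt(3*s**2 + 4)), which equals f(s).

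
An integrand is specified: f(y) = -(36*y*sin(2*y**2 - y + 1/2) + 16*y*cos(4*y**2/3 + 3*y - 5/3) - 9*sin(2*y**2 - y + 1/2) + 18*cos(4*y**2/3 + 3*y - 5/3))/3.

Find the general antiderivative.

Differentiate the proposed F(y) back; it has to land on f(y) exactly.
Check: d/dy[-2*sin(4*y**2/3 + 3*y - 5/3) + 3*cos(2*y**2 - y + 1/2)] = -12*y*sin(2*y**2 - y + 1/2) - 16*y*cos(4*y**2/3 + 3*y - 5/3)/3 + 3*sin(2*y**2 - y + 1/2) - 6*cos(4*y**2/3 + 3*y - 5/3), which equals f(y).

F(y) = -2*sin(4*y**2/3 + 3*y - 5/3) + 3*cos(2*y**2 - y + 1/2) + C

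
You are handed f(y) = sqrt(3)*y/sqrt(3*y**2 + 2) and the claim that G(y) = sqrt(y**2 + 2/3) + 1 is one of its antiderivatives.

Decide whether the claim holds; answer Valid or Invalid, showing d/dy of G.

d/dy[G] = sqrt(3)*y/sqrt(3*y**2 + 2)
This equals f(y) exactly, so the claim holds.

Valid. The derivative of G reproduces f.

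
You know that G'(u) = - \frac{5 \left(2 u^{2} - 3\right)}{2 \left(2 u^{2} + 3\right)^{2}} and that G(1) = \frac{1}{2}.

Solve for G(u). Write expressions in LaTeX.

G(u) = \frac{5 u}{2 \left(2 u^{2} + 3\right)}

G'(u) has the shape v'r + vr' for v = \frac{5 u}{2} and r = \frac{1}{2 u^{2} + 3} — it is the derivative of the product v*r.
A general antiderivative is \frac{5 u}{2 \left(2 u^{2} + 3\right)} + C.
The condition gives C = \frac{1}{2} - (\frac{1}{2}) = 0.
So G(u) = \frac{5 u}{2 \left(2 u^{2} + 3\right)}.
Check: d/du[\frac{5 u}{2 \left(2 u^{2} + 3\right)}] = \frac{15 - 10 u^{2}}{8 u^{4} + 24 u^{2} + 18}, which equals G'(u).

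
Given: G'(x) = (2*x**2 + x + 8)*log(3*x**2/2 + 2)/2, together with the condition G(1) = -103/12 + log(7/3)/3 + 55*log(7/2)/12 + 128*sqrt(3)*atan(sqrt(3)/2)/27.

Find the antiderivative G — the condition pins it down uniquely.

Differentiate the proposed G(x) back; it has to land on the given G'(x).
A general antiderivative is -2*x**3/9 - x**2/4 - 64*x/9 + (x**3/3 + x**2/4 + 4*x)*log(3*x**2/2 + 2) + log(x**2 + 4/3)/3 + 128*sqrt(3)*atan(sqrt(3)*x/2)/27 + C.
The condition gives C = -103/12 + log(7/3)/3 + 55*log(7/2)/12 + 128*sqrt(3)*atan(sqrt(3)/2)/27 - (-91/12 + log(7/3)/3 + 55*log(7/2)/12 + 128*sqrt(3)*atan(sqrt(3)/2)/27) = -1.
So G(x) = x**3*log(3*x**2/2 + 2)/3 - 2*x**3/9 + x**2*log(3*x**2/2 + 2)/4 - x**2/4 + 4*x*log(3*x**2/2 + 2) - 64*x/9 + log(x**2 + 4/3)/3 + 128*sqrt(3)*atan(sqrt(3)*x/2)/27 - 1.
Check: d/dx[x**3*log(3*x**2/2 + 2)/3 - 2*x**3/9 + x**2*log(3*x**2/2 + 2)/4 - x**2/4 + 4*x*log(3*x**2/2 + 2) - 64*x/9 + log(x**2 + 4/3)/3 + 128*sqrt(3)*atan(sqrt(3)*x/2)/27 - 1] = x**2*log(3*x**2/2 + 2) + x*log(3*x**2/2 + 2)/2 + 4*log(3*x**2/2 + 2), which equals G'(x).

G(x) = x**3*log(3*x**2/2 + 2)/3 - 2*x**3/9 + x**2*log(3*x**2/2 + 2)/4 - x**2/4 + 4*x*log(3*x**2/2 + 2) - 64*x/9 + log(x**2 + 4/3)/3 + 128*sqrt(3)*atan(sqrt(3)*x/2)/27 - 1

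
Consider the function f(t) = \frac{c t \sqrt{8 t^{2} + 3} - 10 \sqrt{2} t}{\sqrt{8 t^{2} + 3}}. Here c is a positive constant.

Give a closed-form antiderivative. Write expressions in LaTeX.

An antiderivative is F(t) = \frac{c t^{2}}{2} - \frac{5 \sqrt{4 t^{2} + \frac{3}{2}}}{2}.

Differentiate the proposed F(t) back; it has to land on f(t) exactly.
Check: d/dt[\frac{c t^{2}}{2} - \frac{5 \sqrt{4 t^{2} + \frac{3}{2}}}{2}] = \frac{c t \sqrt{8 t^{2} + 3} - 10 \sqrt{2} t}{\sqrt{8 t^{2} + 3}} = f(t).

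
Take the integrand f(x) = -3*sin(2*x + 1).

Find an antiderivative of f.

A candidate is checked by its d/dx: the result must match f(x).
Check: d/dx[3*cos(2*x + 1)/2] = -3*sin(2*x + 1) = f(x).

An antiderivative is F(x) = 3*cos(2*x + 1)/2.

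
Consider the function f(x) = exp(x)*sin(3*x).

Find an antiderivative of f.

Differentiate the proposed F(x) back; it has to land on f(x) exactly.
Check: d/dx[exp(x)*sin(3*x)/10 - 3*exp(x)*cos(3*x)/10] = exp(x)*sin(3*x) = f(x).

An antiderivative is F(x) = exp(x)*sin(3*x)/10 - 3*exp(x)*cos(3*x)/10.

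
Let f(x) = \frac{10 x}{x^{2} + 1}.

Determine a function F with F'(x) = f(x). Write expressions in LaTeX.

An antiderivative is F(x) = 5 \log{\left(2 x^{2} + 2 \right)}.

f matches the chain-rule pattern g'(h)*h' with inner function h(x) = 2 x^{2} + 2; substituting u = h(x) collapses the integral.
Check: d/dx[5 \log{\left(2 x^{2} + 2 \right)}] = \frac{10 x}{x^{2} + 1} = f(x).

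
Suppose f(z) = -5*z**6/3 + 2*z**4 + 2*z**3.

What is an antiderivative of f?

Integrate term by term and add the pieces.
Check: d/dz[-5*z**7/21 + 2*z**5/5 + z**4/2] = -5*z**6/3 + 2*z**4 + 2*z**3 = f(z).

An antiderivative is F(z) = -5*z**7/21 + 2*z**5/5 + z**4/2.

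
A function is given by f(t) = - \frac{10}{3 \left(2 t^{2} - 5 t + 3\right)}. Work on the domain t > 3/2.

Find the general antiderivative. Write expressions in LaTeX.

Factor the denominator (3 \left(t - 1\right) \left(2 t - 3\right)) and decompose: f = - \frac{20}{3 \left(2 t - 3\right)} + \frac{10}{3 \left(t - 1\right)}; each piece integrates to a log, atan, or power term.
Check: d/dt[- \frac{10 \log{\left(t - \frac{3}{2} \right)}}{3} + \frac{10 \log{\left(t - 1 \right)}}{3}] = - \frac{10}{6 t^{2} - 15 t + 9}, which equals f(t).

F(t) = - \frac{10 \log{\left(t - \frac{3}{2} \right)}}{3} + \frac{10 \log{\left(t - 1 \right)}}{3} + C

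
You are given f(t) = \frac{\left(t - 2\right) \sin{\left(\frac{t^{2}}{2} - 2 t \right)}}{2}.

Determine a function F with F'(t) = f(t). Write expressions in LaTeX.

An antiderivative is F(t) = - \frac{\cos{\left(\frac{t^{2}}{2} - 2 t \right)}}{2}.

The substitution u = \frac{t^{2}}{2} - 2 t works: f is exactly (dF/du)*(du/dt) for that inner function.
Check: d/dt[- \frac{\cos{\left(\frac{t^{2}}{2} - 2 t \right)}}{2}] = \frac{t \sin{\left(\frac{t^{2}}{2} - 2 t \right)}}{2} - \sin{\left(\frac{t^{2}}{2} - 2 t \right)}, which equals f(t).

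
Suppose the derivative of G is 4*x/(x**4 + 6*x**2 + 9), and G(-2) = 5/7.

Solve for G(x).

G(x) = (x**2 + 1)/(x**2 + 3)

The substitution u = 2*x**2 + 6 works: G'(x) is exactly (dG/du)*(du/dx) for that inner function.
A general antiderivative is -4/(2*x**2 + 6) + C.
The condition gives C = 5/7 - (-2/7) = 1.
So G(x) = (x**2 + 1)/(x**2 + 3).
Check: d/dx[(x**2 + 1)/(x**2 + 3)] = 4*x/(x**4 + 6*x**2 + 9) = G'(x).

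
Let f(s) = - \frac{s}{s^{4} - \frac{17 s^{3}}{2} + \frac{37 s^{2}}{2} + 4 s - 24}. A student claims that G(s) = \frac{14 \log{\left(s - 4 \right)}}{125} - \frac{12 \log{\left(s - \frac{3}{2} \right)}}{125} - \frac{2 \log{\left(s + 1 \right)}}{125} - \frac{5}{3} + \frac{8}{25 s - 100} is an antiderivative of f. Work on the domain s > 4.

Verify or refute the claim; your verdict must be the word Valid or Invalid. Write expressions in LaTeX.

d/ds[G] = - \frac{2 s}{2 s^{4} - 17 s^{3} + 37 s^{2} + 8 s - 48}
This equals f(s) exactly, so the claim holds.

Valid - differentiating G returns exactly f.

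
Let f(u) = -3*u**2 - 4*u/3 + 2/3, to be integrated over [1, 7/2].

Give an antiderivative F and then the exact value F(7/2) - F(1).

Antiderivative: F(u) = -u**3 - 2*u**2/3 + 2*u/3; value = -1145/24

Integrate term by term and add the pieces.
F(u) = -u**3 - 2*u**2/3 + 2*u/3 is an antiderivative of f.
Check: d/du[-u**3 - 2*u**2/3 + 2*u/3] = -3*u**2 - 4*u/3 + 2/3 = f(u).
F(7/2) = -1169/24; F(1) = -1.
Integral = F(7/2) - F(1) = -1145/24.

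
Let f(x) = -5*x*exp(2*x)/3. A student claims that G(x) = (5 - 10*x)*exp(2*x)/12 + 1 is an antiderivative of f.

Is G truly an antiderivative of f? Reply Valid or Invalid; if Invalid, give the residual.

d/dx[G] = -5*x*exp(2*x)/3
This equals f(x) exactly, so the claim holds.

Valid - differentiating G returns exactly f.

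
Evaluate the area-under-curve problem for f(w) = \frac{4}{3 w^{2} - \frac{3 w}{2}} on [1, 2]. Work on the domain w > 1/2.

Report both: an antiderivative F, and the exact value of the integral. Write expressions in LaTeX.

Antiderivative: F(w) = - \frac{8 \log{\left(w \right)}}{3} + \frac{8 \log{\left(w - \frac{1}{2} \right)}}{3}; value = \frac{8 \log{\left(\frac{3}{2} \right)}}{3}

Factor the denominator (3 w \left(2 w - 1\right)) and decompose: f = \frac{16}{3 \left(2 w - 1\right)} - \frac{8}{3 w}; each piece integrates to a log, atan, or power term.
F(w) = - \frac{8 \log{\left(w \right)}}{3} + \frac{8 \log{\left(w - \frac{1}{2} \right)}}{3} is an antiderivative of f.
Check: d/dw[- \frac{8 \log{\left(w \right)}}{3} + \frac{8 \log{\left(w - \frac{1}{2} \right)}}{3}] = \frac{8}{6 w^{2} - 3 w}, which equals f(w).
F(2) = - \frac{8 \log{\left(2 \right)}}{3} + \frac{8 \log{\left(\frac{3}{2} \right)}}{3}; F(1) = - \frac{8 \log{\left(2 \right)}}{3}.
Integral = F(2) - F(1) = \frac{8 \log{\left(\frac{3}{2} \right)}}{3}.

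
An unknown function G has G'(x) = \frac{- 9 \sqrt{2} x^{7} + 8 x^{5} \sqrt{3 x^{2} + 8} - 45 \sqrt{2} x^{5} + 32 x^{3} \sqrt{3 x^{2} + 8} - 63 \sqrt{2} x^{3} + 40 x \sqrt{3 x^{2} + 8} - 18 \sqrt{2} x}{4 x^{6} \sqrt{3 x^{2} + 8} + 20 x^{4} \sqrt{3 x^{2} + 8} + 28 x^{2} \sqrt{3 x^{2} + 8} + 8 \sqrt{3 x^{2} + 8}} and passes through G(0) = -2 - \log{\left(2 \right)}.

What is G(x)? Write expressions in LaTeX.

Differentiate the proposed G(x) back; it has to land on the given G'(x).
A general antiderivative is - \frac{3 \sqrt{\frac{3 x^{2}}{2} + 4}}{2} - \log{\left(x^{2} + 2 \right)} + \log{\left(x^{4} + 3 x^{2} + 1 \right)} + C.
The condition gives C = -2 - \log{\left(2 \right)} - (-3 - \log{\left(2 \right)}) = 1.
So G(x) = \frac{\sqrt{2} \left(- 3 \sqrt{3 x^{2} + 8} - 2 \sqrt{2} \log{\left(x^{2} + 2 \right)} + 2 \sqrt{2} \log{\left(x^{4} + 3 x^{2} + 1 \right)} + 2 \sqrt{2}\right)}{4}.
Check: d/dx[\frac{\sqrt{2} \left(- 3 \sqrt{3 x^{2} + 8} - 2 \sqrt{2} \log{\left(x^{2} + 2 \right)} + 2 \sqrt{2} \log{\left(x^{4} + 3 x^{2} + 1 \right)} + 2 \sqrt{2}\right)}{4}] = \frac{- 9 \sqrt{2} x^{7} + 8 x^{5} \sqrt{3 x^{2} + 8} - 45 \sqrt{2} x^{5} + 32 x^{3} \sqrt{3 x^{2} + 8} - 63 \sqrt{2} x^{3} + 40 x \sqrt{3 x^{2} + 8} - 18 \sqrt{2} x}{4 x^{6} \sqrt{3 x^{2} + 8} + 20 x^{4} \sqrt{3 x^{2} + 8} + 28 x^{2} \sqrt{3 x^{2} + 8} + 8 \sqrt{3 x^{2} + 8}} = G'(x).

G(x) = \frac{\sqrt{2} \left(- 3 \sqrt{3 x^{2} + 8} - 2 \sqrt{2} \log{\left(x^{2} + 2 \right)} + 2 \sqrt{2} \log{\left(x^{4} + 3 x^{2} + 1 \right)} + 2 \sqrt{2}\right)}{4}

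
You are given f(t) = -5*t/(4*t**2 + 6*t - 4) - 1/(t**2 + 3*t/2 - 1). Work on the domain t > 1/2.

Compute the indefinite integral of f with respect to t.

The denominator factors as 2*(t + 2)*(2*t - 1); partial fractions split f into directly integrable pieces: -13/(10*(2*t - 1)) - 3/(5*(t + 2)).
Check: d/dt[-(13*log(t - 1/2) + 12*log(t + 2))/20] = (-5*t - 4)/(4*t**2 + 6*t - 4), which equals f(t).

F(t) = -(13*log(t - 1/2) + 12*log(t + 2))/20 + C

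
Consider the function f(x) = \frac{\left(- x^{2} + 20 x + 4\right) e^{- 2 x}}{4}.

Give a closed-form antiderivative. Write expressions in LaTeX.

An antiderivative is F(x) = \frac{\left(2 x^{2} - 38 x - 27\right) e^{- 2 x}}{16}.

f has the shape u'v + uv' for u = \frac{x^{2}}{8} - \frac{19 x}{8} - \frac{27}{16} and v = e^{- 2 x} — it is the derivative of the product u*v.
Check: d/dx[\frac{\left(2 x^{2} - 38 x - 27\right) e^{- 2 x}}{16}] = \frac{\left(- x^{2} + 20 x + 4\right) e^{- 2 x}}{4} = f(x).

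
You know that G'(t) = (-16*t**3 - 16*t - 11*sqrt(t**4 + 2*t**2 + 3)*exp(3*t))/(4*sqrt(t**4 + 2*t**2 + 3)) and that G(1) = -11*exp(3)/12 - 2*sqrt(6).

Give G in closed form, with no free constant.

Any candidate G(t) must reproduce the stated G'(t) exactly.
A general antiderivative is -2*sqrt(t**4 + 2*t**2 + 3) - 11*exp(3*t)/12 + C.
The condition gives C = -11*exp(3)/12 - 2*sqrt(6) - (-11*exp(3)/12 - 2*sqrt(6)) = 0.
So G(t) = -2*sqrt(t**4 + 2*t**2 + 3) - 11*exp(3*t)/12.
Check: d/dt[-2*sqrt(t**4 + 2*t**2 + 3) - 11*exp(3*t)/12] = (-16*t**3 - 16*t - 11*sqrt(t**4 + 2*t**2 + 3)*exp(3*t))/(4*sqrt(t**4 + 2*t**2 + 3)) = G'(t).

G(t) = -2*sqrt(t**4 + 2*t**2 + 3) - 11*exp(3*t)/12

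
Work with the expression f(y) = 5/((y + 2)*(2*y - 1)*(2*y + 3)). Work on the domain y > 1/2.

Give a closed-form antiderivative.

The denominator factors as (y + 2)*(2*y - 1)*(2*y + 3); partial fractions split f into directly integrable pieces: -5/(2*(2*y + 3)) + 1/(2*(2*y - 1)) + 1/(y + 2).
Check: d/dy[log(y - 1/2)/4 - 5*log(y + 3/2)/4 + log(y + 2)] = 5/(4*y**3 + 12*y**2 + 5*y - 6), which equals f(y).

An antiderivative is F(y) = log(y - 1/2)/4 - 5*log(y + 3/2)/4 + log(y + 2).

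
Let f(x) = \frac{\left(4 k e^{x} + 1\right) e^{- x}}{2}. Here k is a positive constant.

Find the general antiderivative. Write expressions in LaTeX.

F(x) = 2 k x - \frac{e^{- x}}{2} + C

Check any antiderivative F(x) by computing F'(x) and comparing it with f(x).
Check: d/dx[2 k x - \frac{e^{- x}}{2}] = \frac{\left(4 k e^{x} + 1\right) e^{- x}}{2} = f(x).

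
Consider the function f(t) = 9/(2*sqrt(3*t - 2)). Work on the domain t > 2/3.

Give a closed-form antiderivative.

Whatever form F(t) takes, F'(t) = f(t) is non-negotiable.
Check: d/dt[3*sqrt(3*t - 2)] = 9/(2*sqrt(3*t - 2)) = f(t).

An antiderivative is F(t) = 3*sqrt(3*t - 2).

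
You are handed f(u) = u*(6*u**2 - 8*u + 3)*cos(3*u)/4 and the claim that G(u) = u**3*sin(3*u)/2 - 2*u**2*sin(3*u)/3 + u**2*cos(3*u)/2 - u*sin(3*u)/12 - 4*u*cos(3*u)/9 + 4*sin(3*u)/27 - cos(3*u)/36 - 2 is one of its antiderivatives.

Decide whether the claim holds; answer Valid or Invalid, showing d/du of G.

Valid - the claim checks out under differentiation.

d/du[G] = 3*u**3*cos(3*u)/2 - 2*u**2*cos(3*u) + 3*u*cos(3*u)/4
This equals f(u) exactly, so the claim holds.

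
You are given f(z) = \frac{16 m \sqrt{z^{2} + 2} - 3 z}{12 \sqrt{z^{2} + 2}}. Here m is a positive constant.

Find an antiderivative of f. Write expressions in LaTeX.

An antiderivative is F(z) = \frac{4 m z}{3} - \frac{\sqrt{z^{2} + 2}}{4}.

Whatever form F(z) takes, F'(z) = f(z) is non-negotiable.
Check: d/dz[\frac{4 m z}{3} - \frac{\sqrt{z^{2} + 2}}{4}] = \frac{16 m \sqrt{z^{2} + 2} - 3 z}{12 \sqrt{z^{2} + 2}} = f(z).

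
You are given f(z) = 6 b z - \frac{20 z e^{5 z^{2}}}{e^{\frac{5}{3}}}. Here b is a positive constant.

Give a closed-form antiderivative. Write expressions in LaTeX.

Integrate term by term and add the pieces.
Check: d/dz[3 b z^{2} - 2 e^{5 z^{2} - \frac{5}{3}}] = 6 b z - \frac{20 z e^{5 z^{2}}}{e^{\frac{5}{3}}} = f(z).

An antiderivative is F(z) = 3 b z^{2} - 2 e^{5 z^{2} - \frac{5}{3}}.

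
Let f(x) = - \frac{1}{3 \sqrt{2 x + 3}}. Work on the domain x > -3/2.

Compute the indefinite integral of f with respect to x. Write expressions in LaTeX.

F(x) = - \frac{\sqrt{2 x + 3}}{3} + C

A first test for any F(x): its x-derivative must equal f(x) identically.
Check: d/dx[- \frac{\sqrt{2 x + 3}}{3}] = - \frac{1}{3 \sqrt{2 x + 3}} = f(x).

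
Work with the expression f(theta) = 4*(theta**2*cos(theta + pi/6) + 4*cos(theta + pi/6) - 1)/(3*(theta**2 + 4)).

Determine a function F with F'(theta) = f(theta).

An antiderivative is F(theta) = 2*(2*sin(theta + pi/6) - atan(theta/2))/3.

Since d/dtheta undoes antidifferentiation here, F'(theta) = f(theta) is required of F(theta).
Check: d/dtheta[2*(2*sin(theta + pi/6) - atan(theta/2))/3] = (4*theta**2*cos(theta + pi/6) + 16*cos(theta + pi/6) - 4)/(3*theta**2 + 12), which equals f(theta).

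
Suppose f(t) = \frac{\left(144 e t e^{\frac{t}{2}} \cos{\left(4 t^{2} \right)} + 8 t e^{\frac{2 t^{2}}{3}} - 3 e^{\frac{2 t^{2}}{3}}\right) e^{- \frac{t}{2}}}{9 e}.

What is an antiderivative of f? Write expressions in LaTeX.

Check any antiderivative F(t) by computing F'(t) and comparing it with f(t).
Check: d/dt[\frac{2 \left(3 \sin{\left(4 t^{2} \right)} + \frac{e^{- \frac{t}{2}} e^{\frac{2 t^{2}}{3}}}{e}\right)}{3}] = \frac{\left(144 e t e^{\frac{t}{2}} \cos{\left(4 t^{2} \right)} + 8 t e^{\frac{2 t^{2}}{3}} - 3 e^{\frac{2 t^{2}}{3}}\right) e^{- \frac{t}{2}}}{9 e} = f(t).

An antiderivative is F(t) = \frac{2 \left(3 \sin{\left(4 t^{2} \right)} + \frac{e^{- \frac{t}{2}} e^{\frac{2 t^{2}}{3}}}{e}\right)}{3}.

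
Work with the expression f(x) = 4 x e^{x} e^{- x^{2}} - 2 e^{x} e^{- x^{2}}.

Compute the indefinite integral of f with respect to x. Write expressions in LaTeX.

F(x) = - 2 e^{x} e^{- x^{2}} + C

Recognize the product-rule pattern: f = u'v + uv' with u = - 2 e^{x}, v = e^{- x^{2}}, so integration by parts undoes it.
Check: d/dx[- 2 e^{x} e^{- x^{2}}] = \left(4 x e^{x} - 2 e^{x}\right) e^{- x^{2}}, which equals f(x).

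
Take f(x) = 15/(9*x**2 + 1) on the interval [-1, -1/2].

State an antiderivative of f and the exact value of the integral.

A candidate is checked by its d/dx: the result must match f(x).
F(x) = 5*atan(3*x) is an antiderivative of f.
Check: d/dx[5*atan(3*x)] = 15/(9*x**2 + 1) = f(x).
F(-1/2) = -5*atan(3/2); F(-1) = -5*atan(3).
Integral = F(-1/2) - F(-1) = -5*atan(3/2) + 5*atan(3).

Antiderivative: F(x) = 5*atan(3*x); value = -5*atan(3/2) + 5*atan(3)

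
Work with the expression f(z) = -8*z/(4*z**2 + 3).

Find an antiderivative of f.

f matches the chain-rule pattern g'(h)*h' with inner function h(z) = 4*z**2 + 3; substituting u = h(z) collapses the integral.
Check: d/dz[-log(4*z**2 + 3)] = -8*z/(4*z**2 + 3) = f(z).

An antiderivative is F(z) = -log(4*z**2 + 3).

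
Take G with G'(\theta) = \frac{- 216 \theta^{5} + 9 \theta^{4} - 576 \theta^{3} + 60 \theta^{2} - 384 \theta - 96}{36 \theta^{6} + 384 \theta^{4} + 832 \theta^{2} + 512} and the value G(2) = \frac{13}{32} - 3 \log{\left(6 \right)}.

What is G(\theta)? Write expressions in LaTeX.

Whatever form G(\theta) takes, its d/d\theta must return the stated G'(\theta).
A general antiderivative is - \frac{\theta}{4 \left(\theta^{2} + \frac{4}{3}\right)} - 3 \log{\left(\frac{\theta^{2}}{2} + 4 \right)} + C.
The condition gives C = \frac{13}{32} - 3 \log{\left(6 \right)} - (- 3 \log{\left(6 \right)} - \frac{3}{32}) = \frac{1}{2}.
So G(\theta) = - \frac{\theta}{4 \left(\theta^{2} + \frac{4}{3}\right)} - 3 \log{\left(\frac{\theta^{2}}{2} + 4 \right)} + \frac{1}{2}.
Check: d/d\theta[- \frac{\theta}{4 \left(\theta^{2} + \frac{4}{3}\right)} - 3 \log{\left(\frac{\theta^{2}}{2} + 4 \right)} + \frac{1}{2}] = \frac{- 216 \theta^{5} + 9 \theta^{4} - 576 \theta^{3} + 60 \theta^{2} - 384 \theta - 96}{36 \theta^{6} + 384 \theta^{4} + 832 \theta^{2} + 512} = G'(\theta).

G(\theta) = - \frac{\theta}{4 \left(\theta^{2} + \frac{4}{3}\right)} - 3 \log{\left(\frac{\theta^{2}}{2} + 4 \right)} + \frac{1}{2}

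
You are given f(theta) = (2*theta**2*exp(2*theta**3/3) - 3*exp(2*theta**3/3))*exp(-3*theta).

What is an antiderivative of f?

An antiderivative is F(theta) = exp(-3*theta)*exp(2*theta**3/3).

f matches the chain-rule pattern g'(h)*h' with inner function h(theta) = 2*theta**3/3 - 3*theta; substituting u = h(theta) collapses the integral.
Check: d/dtheta[exp(-3*theta)*exp(2*theta**3/3)] = (2*theta**2*exp(2*theta**3/3) - 3*exp(2*theta**3/3))*exp(-3*theta) = f(theta).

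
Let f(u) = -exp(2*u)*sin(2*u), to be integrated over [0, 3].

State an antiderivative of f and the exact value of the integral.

Antiderivative: F(u) = -exp(2*u)*sin(2*u)/4 + exp(2*u)*cos(2*u)/4; value = -1/4 - exp(6)*sin(6)/4 + exp(6)*cos(6)/4

A candidate is checked by its d/du: the result must match f(u).
F(u) = -exp(2*u)*sin(2*u)/4 + exp(2*u)*cos(2*u)/4 is an antiderivative of f.
Check: d/du[-exp(2*u)*sin(2*u)/4 + exp(2*u)*cos(2*u)/4] = -exp(2*u)*sin(2*u) = f(u).
F(3) = -exp(6)*sin(6)/4 + exp(6)*cos(6)/4; F(0) = 1/4.
Integral = F(3) - F(0) = -1/4 - exp(6)*sin(6)/4 + exp(6)*cos(6)/4.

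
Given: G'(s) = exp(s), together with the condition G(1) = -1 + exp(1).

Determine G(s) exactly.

G(s) = exp(s) - 1

Any candidate G(s) must reproduce the stated G'(s) exactly.
A general antiderivative is exp(s) + C.
The condition gives C = -1 + exp(1) - (exp(1)) = -1.
So G(s) = exp(s) - 1.
Check: d/ds[exp(s) - 1] = exp(s) = G'(s).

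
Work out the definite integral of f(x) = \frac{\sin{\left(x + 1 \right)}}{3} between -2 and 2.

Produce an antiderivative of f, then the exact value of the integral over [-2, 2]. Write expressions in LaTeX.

Antiderivative: F(x) = - \frac{\cos{\left(x + 1 \right)}}{3}; value = \frac{\cos{\left(1 \right)}}{3} - \frac{\cos{\left(3 \right)}}{3}

A first test for any F(x): its x-derivative must equal f(x) identically.
F(x) = - \frac{\cos{\left(x + 1 \right)}}{3} is an antiderivative of f.
Check: d/dx[- \frac{\cos{\left(x + 1 \right)}}{3}] = \frac{\sin{\left(x + 1 \right)}}{3} = f(x).
F(2) = - \frac{\cos{\left(3 \right)}}{3}; F(-2) = - \frac{\cos{\left(1 \right)}}{3}.
Integral = F(2) - F(-2) = \frac{\cos{\left(1 \right)}}{3} - \frac{\cos{\left(3 \right)}}{3}.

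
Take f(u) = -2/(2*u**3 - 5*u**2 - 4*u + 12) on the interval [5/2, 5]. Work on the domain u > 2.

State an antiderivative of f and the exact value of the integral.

Factor the denominator ((u - 2)**2*(2*u + 3)) and decompose: f = -8/(49*(2*u + 3)) + 4/(49*(u - 2)) - 2/(7*(u - 2)**2); each piece integrates to a log, atan, or power term.
F(u) = 4*log(u - 2)/49 - 4*log(u + 3/2)/49 + 2/(7*u - 14) is an antiderivative of f.
Check: d/du[4*log(u - 2)/49 - 4*log(u + 3/2)/49 + 2/(7*u - 14)] = -2/(2*u**3 - 5*u**2 - 4*u + 12) = f(u).
F(5) = -4*log(13/2)/49 + 4*log(3)/49 + 2/21; F(5/2) = -4*log(4)/49 - 4*log(2)/49 + 4/7.
Integral = F(5) - F(5/2) = -10/21 - 4*log(13/2)/49 + 4*log(2)/49 + 4*log(3)/49 + 4*log(4)/49.

Antiderivative: F(u) = 4*log(u - 2)/49 - 4*log(u + 3/2)/49 + 2/(7*u - 14); value = -10/21 - 4*log(13/2)/49 + 4*log(2)/49 + 4*log(3)/49 + 4*log(4)/49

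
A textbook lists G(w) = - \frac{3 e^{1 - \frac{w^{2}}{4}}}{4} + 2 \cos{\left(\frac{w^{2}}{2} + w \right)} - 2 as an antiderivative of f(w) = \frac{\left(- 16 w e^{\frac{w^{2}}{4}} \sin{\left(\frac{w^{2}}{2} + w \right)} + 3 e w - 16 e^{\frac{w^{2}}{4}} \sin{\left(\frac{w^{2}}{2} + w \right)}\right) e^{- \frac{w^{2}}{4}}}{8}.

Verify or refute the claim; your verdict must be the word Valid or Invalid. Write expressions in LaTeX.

Valid. The derivative of G reproduces f.

d/dw[G] = \frac{e \left(- \frac{16 w e^{\frac{w^{2}}{4}} \sin{\left(\frac{w^{2}}{2} + w \right)}}{e} + 3 w - \frac{16 e^{\frac{w^{2}}{4}} \sin{\left(\frac{w^{2}}{2} + w \right)}}{e}\right) e^{- \frac{w^{2}}{4}}}{8}
This equals f(w) exactly, so the claim holds.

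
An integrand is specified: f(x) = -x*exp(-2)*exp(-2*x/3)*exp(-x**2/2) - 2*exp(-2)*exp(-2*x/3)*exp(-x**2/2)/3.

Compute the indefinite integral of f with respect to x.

The substitution u = -x**2/2 - 2*x/3 - 2 works: f is exactly (dF/du)*(du/dx) for that inner function.
Check: d/dx[exp(-2)*exp(-2*x/3)*exp(-x**2/2)] = (-3*x - 2)*exp(-2)*exp(-2*x/3)*exp(-x**2/2)/3, which equals f(x).

F(x) = exp(-2)*exp(-2*x/3)*exp(-x**2/2) + C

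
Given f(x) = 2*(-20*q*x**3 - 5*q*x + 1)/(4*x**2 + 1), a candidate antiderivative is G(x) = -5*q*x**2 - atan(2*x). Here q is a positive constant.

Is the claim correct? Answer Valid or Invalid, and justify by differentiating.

d/dx[G] = (-40*q*x**3 - 10*q*x - 2)/(4*x**2 + 1)
d/dx[G] - f(x) = -4/(4*x**2 + 1) != 0.

Invalid: d/dx[G] - f = -4/(4*x**2 + 1), which is not 0.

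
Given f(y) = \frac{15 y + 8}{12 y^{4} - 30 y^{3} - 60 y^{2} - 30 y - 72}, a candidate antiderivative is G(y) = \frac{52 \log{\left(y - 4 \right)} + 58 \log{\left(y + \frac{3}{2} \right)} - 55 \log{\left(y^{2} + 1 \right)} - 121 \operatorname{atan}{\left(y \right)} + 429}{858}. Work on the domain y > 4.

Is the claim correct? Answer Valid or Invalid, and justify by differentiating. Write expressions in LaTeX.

Valid - differentiating G returns exactly f.

d/dy[G] = \frac{15 y + 8}{12 y^{4} - 30 y^{3} - 60 y^{2} - 30 y - 72}
This equals f(y) exactly, so the claim holds.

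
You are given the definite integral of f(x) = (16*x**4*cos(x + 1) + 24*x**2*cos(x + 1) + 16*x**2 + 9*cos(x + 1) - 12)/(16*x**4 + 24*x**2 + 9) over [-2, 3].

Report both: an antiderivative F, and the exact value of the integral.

Antiderivative: F(x) = (-4*x + (4*x**2 + 3)*sin(x + 1))/(4*x**2 + 3); value = sin(4) - 180/247 + sin(1)

Check any antiderivative F(x) by computing F'(x) and comparing it with f(x).
F(x) = (-4*x + (4*x**2 + 3)*sin(x + 1))/(4*x**2 + 3) is an antiderivative of f.
Check: d/dx[(-4*x + (4*x**2 + 3)*sin(x + 1))/(4*x**2 + 3)] = (16*x**4*cos(x + 1) + 24*x**2*cos(x + 1) + 16*x**2 + 9*cos(x + 1) - 12)/(16*x**4 + 24*x**2 + 9) = f(x).
F(3) = sin(4) - 4/13; F(-2) = 8/19 - sin(1).
Integral = F(3) - F(-2) = sin(4) - 180/247 + sin(1).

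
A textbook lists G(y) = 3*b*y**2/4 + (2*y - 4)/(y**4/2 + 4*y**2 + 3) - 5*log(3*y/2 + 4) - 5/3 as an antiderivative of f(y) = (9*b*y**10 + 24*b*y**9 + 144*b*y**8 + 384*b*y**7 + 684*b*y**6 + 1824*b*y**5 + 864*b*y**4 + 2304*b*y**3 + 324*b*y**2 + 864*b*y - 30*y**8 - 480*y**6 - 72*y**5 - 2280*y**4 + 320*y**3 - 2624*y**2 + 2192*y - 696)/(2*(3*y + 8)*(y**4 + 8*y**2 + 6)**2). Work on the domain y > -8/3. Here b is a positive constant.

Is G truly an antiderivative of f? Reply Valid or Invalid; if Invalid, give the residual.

Valid. The derivative of G reproduces f.

d/dy[G] = (9*b*y**10 + 24*b*y**9 + 144*b*y**8 + 384*b*y**7 + 684*b*y**6 + 1824*b*y**5 + 864*b*y**4 + 2304*b*y**3 + 324*b*y**2 + 864*b*y - 30*y**8 - 480*y**6 - 72*y**5 - 2280*y**4 + 320*y**3 - 2624*y**2 + 2192*y - 696)/(6*y**9 + 16*y**8 + 96*y**7 + 256*y**6 + 456*y**5 + 1216*y**4 + 576*y**3 + 1536*y**2 + 216*y + 576)
This equals f(y) exactly, so the claim holds.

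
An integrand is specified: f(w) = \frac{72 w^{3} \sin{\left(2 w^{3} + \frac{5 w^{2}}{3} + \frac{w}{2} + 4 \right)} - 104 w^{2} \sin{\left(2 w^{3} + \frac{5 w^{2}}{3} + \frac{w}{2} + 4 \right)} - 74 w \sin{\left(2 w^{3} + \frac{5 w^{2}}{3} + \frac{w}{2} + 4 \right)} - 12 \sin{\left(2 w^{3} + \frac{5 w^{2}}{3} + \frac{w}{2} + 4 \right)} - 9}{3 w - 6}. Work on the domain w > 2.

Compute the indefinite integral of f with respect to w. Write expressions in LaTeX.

Whatever form F(w) takes, F'(w) = f(w) is non-negotiable.
Check: d/dw[- 3 \log{\left(2 w - 4 \right)} - 4 \cos{\left(2 w^{3} + \frac{5 w^{2}}{3} + \frac{w}{2} + 4 \right)}] = \frac{72 w^{3} \sin{\left(2 w^{3} + \frac{5 w^{2}}{3} + \frac{w}{2} + 4 \right)} - 104 w^{2} \sin{\left(2 w^{3} + \frac{5 w^{2}}{3} + \frac{w}{2} + 4 \right)} - 74 w \sin{\left(2 w^{3} + \frac{5 w^{2}}{3} + \frac{w}{2} + 4 \right)} - 12 \sin{\left(2 w^{3} + \frac{5 w^{2}}{3} + \frac{w}{2} + 4 \right)} - 9}{3 w - 6} = f(w).

F(w) = - 3 \log{\left(2 w - 4 \right)} - 4 \cos{\left(2 w^{3} + \frac{5 w^{2}}{3} + \frac{w}{2} + 4 \right)} + C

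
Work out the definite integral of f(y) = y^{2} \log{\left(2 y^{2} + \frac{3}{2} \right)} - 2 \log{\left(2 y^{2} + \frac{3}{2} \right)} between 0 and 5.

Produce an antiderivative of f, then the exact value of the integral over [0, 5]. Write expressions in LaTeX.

The integrand splits into summands that can be handled one at a time.
F(y) = \frac{y^{3} \log{\left(2 y^{2} + \frac{3}{2} \right)}}{3} - \frac{2 y^{3}}{9} - 2 y \log{\left(2 y^{2} + \frac{3}{2} \right)} + \frac{9 y}{2} - \frac{9 \sqrt{3} \operatorname{atan}{\left(\frac{2 \sqrt{3} y}{3} \right)}}{4} is an antiderivative of f.
Check: d/dy[\frac{y^{3} \log{\left(2 y^{2} + \frac{3}{2} \right)}}{3} - \frac{2 y^{3}}{9} - 2 y \log{\left(2 y^{2} + \frac{3}{2} \right)} + \frac{9 y}{2} - \frac{9 \sqrt{3} \operatorname{atan}{\left(\frac{2 \sqrt{3} y}{3} \right)}}{4}] = y^{2} \log{\left(2 y^{2} + \frac{3}{2} \right)} - 2 \log{\left(2 y^{2} + \frac{3}{2} \right)} = f(y).
F(5) = - \frac{9 \sqrt{3} \operatorname{atan}{\left(\frac{10 \sqrt{3}}{3} \right)}}{4} - \frac{95}{18} + \frac{95 \log{\left(\frac{103}{2} \right)}}{3}; F(0) = 0.
Integral = F(5) - F(0) = - \frac{9 \sqrt{3} \operatorname{atan}{\left(\frac{10 \sqrt{3}}{3} \right)}}{4} - \frac{95}{18} + \frac{95 \log{\left(\frac{103}{2} \right)}}{3}.

Antiderivative: F(y) = \frac{y^{3} \log{\left(2 y^{2} + \frac{3}{2} \right)}}{3} - \frac{2 y^{3}}{9} - 2 y \log{\left(2 y^{2} + \frac{3}{2} \right)} + \frac{9 y}{2} - \frac{9 \sqrt{3} \operatorname{atan}{\left(\frac{2 \sqrt{3} y}{3} \right)}}{4}; value = - \frac{9 \sqrt{3} \operatorname{atan}{\left(\frac{10 \sqrt{3}}{3} \right)}}{4} - \frac{95}{18} + \frac{95 \log{\left(\frac{103}{2} \right)}}{3}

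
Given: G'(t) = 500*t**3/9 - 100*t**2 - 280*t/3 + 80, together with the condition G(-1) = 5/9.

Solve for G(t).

G'(t) matches the chain-rule pattern g'(h)*h' with inner function h(t) = 5*t**2/3 - 2*t - 4; substituting u = h(t) collapses the integral.
A general antiderivative is 5*(5*t**2/3 - 2*t - 4)**2 + C.
The condition gives C = 5/9 - (5/9) = 0.
So G(t) = 125*t**4/9 - 100*t**3/3 - 140*t**2/3 + 80*t + 80.
Check: d/dt[125*t**4/9 - 100*t**3/3 - 140*t**2/3 + 80*t + 80] = 500*t**3/9 - 100*t**2 - 280*t/3 + 80 = G'(t).

G(t) = 125*t**4/9 - 100*t**3/3 - 140*t**2/3 + 80*t + 80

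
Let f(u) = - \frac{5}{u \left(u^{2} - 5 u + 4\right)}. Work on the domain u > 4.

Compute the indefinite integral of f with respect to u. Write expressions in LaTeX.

F(u) = - \frac{5 \log{\left(u \right)}}{4} - \frac{5 \log{\left(u - 4 \right)}}{12} + \frac{5 \log{\left(u - 1 \right)}}{3} + C

The denominator factors as u \left(u - 4\right) \left(u - 1\right); partial fractions split f into directly integrable pieces: \frac{5}{3 \left(u - 1\right)} - \frac{5}{12 \left(u - 4\right)} - \frac{5}{4 u}.
Check: d/du[- \frac{5 \log{\left(u \right)}}{4} - \frac{5 \log{\left(u - 4 \right)}}{12} + \frac{5 \log{\left(u - 1 \right)}}{3}] = - \frac{5}{u^{3} - 5 u^{2} + 4 u}, which equals f(u).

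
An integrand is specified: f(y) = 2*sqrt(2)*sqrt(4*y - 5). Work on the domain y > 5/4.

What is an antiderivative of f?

An antiderivative is F(y) = sqrt(2)*(4*y - 5)**(3/2)/3.

Whatever form F(y) takes, F'(y) = f(y) is non-negotiable.
Check: d/dy[sqrt(2)*(4*y - 5)**(3/2)/3] = 2*sqrt(2)*sqrt(4*y - 5) = f(y).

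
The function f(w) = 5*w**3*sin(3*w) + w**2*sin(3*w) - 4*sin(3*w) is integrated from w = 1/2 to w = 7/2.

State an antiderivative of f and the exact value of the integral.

Antiderivative: F(w) = -5*w**3*cos(3*w)/3 + 5*w**2*sin(3*w)/3 - w**2*cos(3*w)/3 + 2*w*sin(3*w)/9 + 10*w*cos(3*w)/9 - 10*sin(3*w)/27 + 38*cos(3*w)/27; value = 2249*sin(21/2)/108 - 17*sin(3/2)/108 - 361*cos(3/2)/216 - 15173*cos(21/2)/216

The integrand splits into summands that can be handled one at a time.
F(w) = -5*w**3*cos(3*w)/3 + 5*w**2*sin(3*w)/3 - w**2*cos(3*w)/3 + 2*w*sin(3*w)/9 + 10*w*cos(3*w)/9 - 10*sin(3*w)/27 + 38*cos(3*w)/27 is an antiderivative of f.
Check: d/dw[-5*w**3*cos(3*w)/3 + 5*w**2*sin(3*w)/3 - w**2*cos(3*w)/3 + 2*w*sin(3*w)/9 + 10*w*cos(3*w)/9 - 10*sin(3*w)/27 + 38*cos(3*w)/27] = 5*w**3*sin(3*w) + w**2*sin(3*w) - 4*sin(3*w) = f(w).
F(7/2) = 2249*sin(21/2)/108 - 15173*cos(21/2)/216; F(1/2) = 361*cos(3/2)/216 + 17*sin(3/2)/108.
Integral = F(7/2) - F(1/2) = 2249*sin(21/2)/108 - 17*sin(3/2)/108 - 361*cos(3/2)/216 - 15173*cos(21/2)/216.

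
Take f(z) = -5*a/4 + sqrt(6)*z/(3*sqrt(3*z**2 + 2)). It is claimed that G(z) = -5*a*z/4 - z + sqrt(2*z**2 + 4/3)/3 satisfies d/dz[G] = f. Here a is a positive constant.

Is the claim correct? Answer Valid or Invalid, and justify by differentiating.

d/dz[G] = (-15*a*sqrt(3*z**2 + 2) + 4*sqrt(6)*z - 12*sqrt(3*z**2 + 2))/(12*sqrt(3*z**2 + 2))
d/dz[G] - f(z) = -1 != 0.

Invalid: d/dz[G] - f = -1, which is not 0.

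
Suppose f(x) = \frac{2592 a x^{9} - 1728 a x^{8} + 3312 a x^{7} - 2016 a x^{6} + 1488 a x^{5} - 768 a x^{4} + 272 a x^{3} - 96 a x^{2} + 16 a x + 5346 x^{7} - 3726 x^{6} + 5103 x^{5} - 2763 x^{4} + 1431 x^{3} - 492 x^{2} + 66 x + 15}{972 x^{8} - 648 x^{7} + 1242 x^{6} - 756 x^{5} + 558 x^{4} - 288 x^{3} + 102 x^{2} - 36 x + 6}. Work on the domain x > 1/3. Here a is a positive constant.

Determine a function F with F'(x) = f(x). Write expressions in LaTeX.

An antiderivative is F(x) = \frac{144 a x^{5} - 48 a x^{4} + 48 a x^{3} - 16 a x^{2} + 216 x^{3} \log{\left(2 x^{2} + 1 \right)} + 81 x^{3} \log{\left(3 x^{2} + 1 \right)} - 72 x^{2} \log{\left(2 x^{2} + 1 \right)} - 27 x^{2} \log{\left(3 x^{2} + 1 \right)} + 18 x^{2} + 72 x \log{\left(2 x^{2} + 1 \right)} + 27 x \log{\left(3 x^{2} + 1 \right)} - 39 x - 24 \log{\left(2 x^{2} + 1 \right)} - 9 \log{\left(3 x^{2} + 1 \right)} + 3}{108 x^{3} - 36 x^{2} + 36 x - 12}.

Any candidate F(x) must reproduce f(x) exactly when differentiated.
Check: d/dx[\frac{144 a x^{5} - 48 a x^{4} + 48 a x^{3} - 16 a x^{2} + 216 x^{3} \log{\left(2 x^{2} + 1 \right)} + 81 x^{3} \log{\left(3 x^{2} + 1 \right)} - 72 x^{2} \log{\left(2 x^{2} + 1 \right)} - 27 x^{2} \log{\left(3 x^{2} + 1 \right)} + 18 x^{2} + 72 x \log{\left(2 x^{2} + 1 \right)} + 27 x \log{\left(3 x^{2} + 1 \right)} - 39 x - 24 \log{\left(2 x^{2} + 1 \right)} - 9 \log{\left(3 x^{2} + 1 \right)} + 3}{108 x^{3} - 36 x^{2} + 36 x - 12}] = \frac{2592 a x^{9} - 1728 a x^{8} + 3312 a x^{7} - 2016 a x^{6} + 1488 a x^{5} - 768 a x^{4} + 272 a x^{3} - 96 a x^{2} + 16 a x + 5346 x^{7} - 3726 x^{6} + 5103 x^{5} - 2763 x^{4} + 1431 x^{3} - 492 x^{2} + 66 x + 15}{972 x^{8} - 648 x^{7} + 1242 x^{6} - 756 x^{5} + 558 x^{4} - 288 x^{3} + 102 x^{2} - 36 x + 6} = f(x).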